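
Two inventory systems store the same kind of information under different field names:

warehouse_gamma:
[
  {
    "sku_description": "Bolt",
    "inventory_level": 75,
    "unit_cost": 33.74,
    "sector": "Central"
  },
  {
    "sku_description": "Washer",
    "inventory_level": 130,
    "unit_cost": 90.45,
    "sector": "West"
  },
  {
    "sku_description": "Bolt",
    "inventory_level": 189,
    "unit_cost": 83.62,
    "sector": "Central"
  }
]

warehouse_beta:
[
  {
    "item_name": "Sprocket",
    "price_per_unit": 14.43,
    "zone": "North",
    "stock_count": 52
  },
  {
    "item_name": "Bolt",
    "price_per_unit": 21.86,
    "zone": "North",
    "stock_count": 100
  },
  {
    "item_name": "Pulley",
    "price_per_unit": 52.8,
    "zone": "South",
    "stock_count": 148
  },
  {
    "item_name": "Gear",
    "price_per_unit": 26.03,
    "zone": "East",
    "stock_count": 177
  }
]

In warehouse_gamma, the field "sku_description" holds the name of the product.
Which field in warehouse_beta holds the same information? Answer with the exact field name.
item_name

In warehouse_gamma, "sku_description" holds the name of the product.
The fields in warehouse_beta are: "item_name", "price_per_unit", "zone", "stock_count".
"item_name" is the match: the name refers to the same concept and its values are product-name strings (e.g. 'Bolt', 'Gear').
The other fields ("price_per_unit", "zone", "stock_count") hold different kinds of data.

So "sku_description" in warehouse_gamma corresponds to "item_name" in warehouse_beta.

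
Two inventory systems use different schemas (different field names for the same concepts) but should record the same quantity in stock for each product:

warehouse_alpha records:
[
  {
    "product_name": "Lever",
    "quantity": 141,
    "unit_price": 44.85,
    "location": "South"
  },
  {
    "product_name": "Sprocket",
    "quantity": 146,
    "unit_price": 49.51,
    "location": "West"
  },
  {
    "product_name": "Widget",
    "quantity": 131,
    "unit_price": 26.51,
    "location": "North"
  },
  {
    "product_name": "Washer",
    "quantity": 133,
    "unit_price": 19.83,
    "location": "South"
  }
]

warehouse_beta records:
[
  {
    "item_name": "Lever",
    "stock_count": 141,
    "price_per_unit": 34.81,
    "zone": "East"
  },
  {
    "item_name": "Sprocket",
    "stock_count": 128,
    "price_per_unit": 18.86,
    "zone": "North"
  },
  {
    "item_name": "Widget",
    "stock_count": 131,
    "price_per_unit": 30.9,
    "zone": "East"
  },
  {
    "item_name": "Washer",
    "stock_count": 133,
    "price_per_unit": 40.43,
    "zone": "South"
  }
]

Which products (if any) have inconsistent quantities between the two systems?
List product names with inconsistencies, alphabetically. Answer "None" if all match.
Sprocket

Schema mappings:
- "product_name" (warehouse_alpha) = "item_name" (warehouse_beta) = product name
- "quantity" (warehouse_alpha) = "stock_count" (warehouse_beta) = quantity

Comparison:
  Lever: 141 vs 141 - MATCH
  Sprocket: 146 vs 128 - MISMATCH
  Widget: 131 vs 131 - MATCH
  Washer: 133 vs 133 - MATCH

Products with inconsistencies: Sprocket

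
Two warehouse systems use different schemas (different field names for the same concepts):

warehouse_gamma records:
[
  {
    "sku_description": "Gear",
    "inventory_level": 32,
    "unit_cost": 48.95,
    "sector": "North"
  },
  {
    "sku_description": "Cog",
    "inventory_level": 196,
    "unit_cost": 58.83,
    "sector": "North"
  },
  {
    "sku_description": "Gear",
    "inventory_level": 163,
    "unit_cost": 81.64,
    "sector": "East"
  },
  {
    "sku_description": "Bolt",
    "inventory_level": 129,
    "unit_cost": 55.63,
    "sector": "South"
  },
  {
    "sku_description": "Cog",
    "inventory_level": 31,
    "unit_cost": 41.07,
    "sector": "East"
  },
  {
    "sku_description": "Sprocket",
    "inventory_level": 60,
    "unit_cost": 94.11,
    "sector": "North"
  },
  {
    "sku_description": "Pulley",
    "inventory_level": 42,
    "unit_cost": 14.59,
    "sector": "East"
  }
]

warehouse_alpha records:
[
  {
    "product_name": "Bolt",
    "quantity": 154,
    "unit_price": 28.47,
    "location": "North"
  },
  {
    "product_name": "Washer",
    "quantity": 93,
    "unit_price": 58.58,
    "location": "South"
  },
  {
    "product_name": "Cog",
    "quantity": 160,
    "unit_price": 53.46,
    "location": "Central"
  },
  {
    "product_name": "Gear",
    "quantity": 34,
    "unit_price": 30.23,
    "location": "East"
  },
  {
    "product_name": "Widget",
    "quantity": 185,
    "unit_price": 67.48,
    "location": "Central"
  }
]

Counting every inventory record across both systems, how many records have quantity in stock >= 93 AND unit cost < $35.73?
1

Schema mappings:
- "inventory_level" (warehouse_gamma) = "quantity" (warehouse_alpha) = quantity
- "unit_cost" (warehouse_gamma) = "unit_price" (warehouse_alpha) = unit cost

Records meeting both conditions in warehouse_gamma: 0
Records meeting both conditions in warehouse_alpha: 1

Total: 0 + 1 = 1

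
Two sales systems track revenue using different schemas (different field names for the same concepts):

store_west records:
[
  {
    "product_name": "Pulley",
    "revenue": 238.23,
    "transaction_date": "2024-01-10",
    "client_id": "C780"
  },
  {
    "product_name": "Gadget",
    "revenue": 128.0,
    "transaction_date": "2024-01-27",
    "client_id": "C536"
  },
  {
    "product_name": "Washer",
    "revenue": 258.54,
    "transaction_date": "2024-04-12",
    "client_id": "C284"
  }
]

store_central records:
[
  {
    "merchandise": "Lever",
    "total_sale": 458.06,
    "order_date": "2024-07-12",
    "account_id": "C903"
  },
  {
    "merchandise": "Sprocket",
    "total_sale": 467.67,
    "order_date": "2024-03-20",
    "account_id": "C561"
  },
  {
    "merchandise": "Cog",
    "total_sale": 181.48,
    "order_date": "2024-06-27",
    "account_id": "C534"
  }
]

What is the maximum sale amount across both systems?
467.67

Reconcile: "revenue" (store_west) = "total_sale" (store_central) = sale amount

Maximum in store_west: 258.54
Maximum in store_central: 467.67

Overall maximum: max(258.54, 467.67) = 467.67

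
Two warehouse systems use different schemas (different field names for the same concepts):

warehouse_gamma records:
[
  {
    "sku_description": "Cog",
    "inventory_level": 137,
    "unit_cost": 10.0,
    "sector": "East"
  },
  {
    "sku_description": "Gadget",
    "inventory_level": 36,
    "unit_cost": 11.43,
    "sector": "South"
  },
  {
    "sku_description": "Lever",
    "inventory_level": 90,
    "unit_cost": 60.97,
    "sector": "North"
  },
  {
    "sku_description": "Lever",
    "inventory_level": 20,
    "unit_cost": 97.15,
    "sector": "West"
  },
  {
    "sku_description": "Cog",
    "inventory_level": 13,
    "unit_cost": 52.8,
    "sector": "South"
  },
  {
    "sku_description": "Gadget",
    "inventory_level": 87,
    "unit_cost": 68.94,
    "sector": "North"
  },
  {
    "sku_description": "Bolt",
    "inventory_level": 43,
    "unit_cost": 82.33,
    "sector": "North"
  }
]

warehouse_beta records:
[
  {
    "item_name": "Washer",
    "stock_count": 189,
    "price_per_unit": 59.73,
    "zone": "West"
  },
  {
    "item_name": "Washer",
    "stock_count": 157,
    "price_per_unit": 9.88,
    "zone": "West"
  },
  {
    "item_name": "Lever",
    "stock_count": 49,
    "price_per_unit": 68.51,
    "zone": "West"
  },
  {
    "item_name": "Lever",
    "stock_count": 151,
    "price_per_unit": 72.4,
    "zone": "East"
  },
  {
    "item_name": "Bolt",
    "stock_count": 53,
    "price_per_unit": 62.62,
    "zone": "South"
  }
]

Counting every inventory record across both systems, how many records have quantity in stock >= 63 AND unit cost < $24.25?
2

Schema mappings:
- "inventory_level" (warehouse_gamma) = "stock_count" (warehouse_beta) = quantity
- "unit_cost" (warehouse_gamma) = "price_per_unit" (warehouse_beta) = unit cost

Records meeting both conditions in warehouse_gamma: 1
Records meeting both conditions in warehouse_beta: 1

Total: 1 + 1 = 2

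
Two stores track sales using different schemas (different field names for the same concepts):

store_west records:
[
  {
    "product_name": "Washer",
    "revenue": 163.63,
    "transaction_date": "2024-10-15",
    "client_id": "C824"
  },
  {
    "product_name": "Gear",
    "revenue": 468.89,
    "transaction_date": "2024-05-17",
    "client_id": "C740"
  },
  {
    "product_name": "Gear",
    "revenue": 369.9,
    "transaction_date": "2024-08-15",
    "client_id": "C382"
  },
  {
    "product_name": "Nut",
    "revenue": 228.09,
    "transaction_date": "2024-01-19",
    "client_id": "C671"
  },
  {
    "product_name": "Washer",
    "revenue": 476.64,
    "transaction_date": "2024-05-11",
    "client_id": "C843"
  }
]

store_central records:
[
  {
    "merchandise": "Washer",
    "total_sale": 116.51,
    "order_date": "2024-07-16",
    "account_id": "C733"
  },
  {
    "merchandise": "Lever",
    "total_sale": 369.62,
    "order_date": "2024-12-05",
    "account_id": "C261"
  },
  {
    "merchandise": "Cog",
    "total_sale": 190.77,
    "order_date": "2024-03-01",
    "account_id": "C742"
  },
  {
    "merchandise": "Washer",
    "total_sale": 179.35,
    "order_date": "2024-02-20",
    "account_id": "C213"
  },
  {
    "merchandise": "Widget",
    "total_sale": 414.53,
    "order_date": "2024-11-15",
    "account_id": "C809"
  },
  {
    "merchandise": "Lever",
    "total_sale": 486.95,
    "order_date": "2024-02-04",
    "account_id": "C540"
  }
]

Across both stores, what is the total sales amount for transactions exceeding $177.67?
3184.74

Schema mapping: "revenue" (store_west) = "total_sale" (store_central) = sale amount

Sum of sales > $177.67 in store_west: 1543.52
Sum of sales > $177.67 in store_central: 1641.22

Total: 1543.52 + 1641.22 = 3184.74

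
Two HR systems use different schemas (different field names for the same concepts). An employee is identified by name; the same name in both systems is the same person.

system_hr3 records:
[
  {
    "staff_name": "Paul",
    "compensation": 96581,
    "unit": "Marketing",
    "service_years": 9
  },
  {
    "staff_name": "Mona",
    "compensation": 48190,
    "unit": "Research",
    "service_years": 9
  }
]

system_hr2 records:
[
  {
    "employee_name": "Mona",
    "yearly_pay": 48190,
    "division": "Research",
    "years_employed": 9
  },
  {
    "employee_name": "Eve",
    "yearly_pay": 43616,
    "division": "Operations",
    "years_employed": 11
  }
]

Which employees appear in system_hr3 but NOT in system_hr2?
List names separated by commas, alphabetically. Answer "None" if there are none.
Paul

Schema mapping: "staff_name" (system_hr3) = "employee_name" (system_hr2) = employee name

Names in system_hr3: ['Mona', 'Paul']
Names in system_hr2: ['Eve', 'Mona']

In system_hr3 but not system_hr2: ['Paul']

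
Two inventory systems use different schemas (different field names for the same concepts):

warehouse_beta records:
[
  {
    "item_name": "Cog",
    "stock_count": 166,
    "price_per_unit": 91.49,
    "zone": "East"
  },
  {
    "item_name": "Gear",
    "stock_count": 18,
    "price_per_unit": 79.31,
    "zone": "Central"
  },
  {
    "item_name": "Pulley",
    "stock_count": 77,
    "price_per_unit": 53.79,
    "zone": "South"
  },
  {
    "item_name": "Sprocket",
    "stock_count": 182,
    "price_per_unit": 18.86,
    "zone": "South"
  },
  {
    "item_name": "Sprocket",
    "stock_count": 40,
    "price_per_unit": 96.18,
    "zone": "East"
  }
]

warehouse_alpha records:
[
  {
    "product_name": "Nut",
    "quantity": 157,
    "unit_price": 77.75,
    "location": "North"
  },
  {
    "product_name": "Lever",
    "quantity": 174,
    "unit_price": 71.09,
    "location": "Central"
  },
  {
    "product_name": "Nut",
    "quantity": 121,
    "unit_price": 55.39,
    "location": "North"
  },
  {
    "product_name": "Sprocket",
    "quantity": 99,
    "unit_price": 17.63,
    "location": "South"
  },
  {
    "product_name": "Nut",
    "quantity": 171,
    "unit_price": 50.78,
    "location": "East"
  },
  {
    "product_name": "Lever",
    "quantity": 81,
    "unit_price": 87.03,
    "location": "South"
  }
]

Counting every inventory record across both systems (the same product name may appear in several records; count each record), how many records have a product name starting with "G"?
1

Schema mapping: "item_name" (warehouse_beta) = "product_name" (warehouse_alpha) = product name

Records with product name starting with "G" in warehouse_beta: 1
Records with product name starting with "G" in warehouse_alpha: 0

Total: 1 + 0 = 1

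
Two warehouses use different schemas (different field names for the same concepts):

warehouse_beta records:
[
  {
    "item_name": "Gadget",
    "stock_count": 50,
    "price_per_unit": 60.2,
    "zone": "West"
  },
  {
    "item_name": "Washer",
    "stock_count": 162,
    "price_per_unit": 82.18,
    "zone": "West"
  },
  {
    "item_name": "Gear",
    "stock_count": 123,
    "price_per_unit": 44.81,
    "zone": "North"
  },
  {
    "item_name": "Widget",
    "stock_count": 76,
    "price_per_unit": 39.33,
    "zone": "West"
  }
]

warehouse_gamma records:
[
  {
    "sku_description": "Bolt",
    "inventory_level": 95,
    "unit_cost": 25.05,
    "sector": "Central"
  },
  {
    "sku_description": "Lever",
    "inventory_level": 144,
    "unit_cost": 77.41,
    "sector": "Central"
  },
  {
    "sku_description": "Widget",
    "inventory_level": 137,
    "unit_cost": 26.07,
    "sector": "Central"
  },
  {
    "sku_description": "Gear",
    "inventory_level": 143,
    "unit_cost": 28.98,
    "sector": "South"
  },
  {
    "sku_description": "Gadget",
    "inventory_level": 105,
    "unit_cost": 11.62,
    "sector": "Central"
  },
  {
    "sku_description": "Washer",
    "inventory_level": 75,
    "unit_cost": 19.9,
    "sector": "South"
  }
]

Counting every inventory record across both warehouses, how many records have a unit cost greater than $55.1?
3

Schema mapping: "price_per_unit" (warehouse_beta) = "unit_cost" (warehouse_gamma) = unit cost

Records > $55.1 in warehouse_beta: 2
Records > $55.1 in warehouse_gamma: 1

Total count: 2 + 1 = 3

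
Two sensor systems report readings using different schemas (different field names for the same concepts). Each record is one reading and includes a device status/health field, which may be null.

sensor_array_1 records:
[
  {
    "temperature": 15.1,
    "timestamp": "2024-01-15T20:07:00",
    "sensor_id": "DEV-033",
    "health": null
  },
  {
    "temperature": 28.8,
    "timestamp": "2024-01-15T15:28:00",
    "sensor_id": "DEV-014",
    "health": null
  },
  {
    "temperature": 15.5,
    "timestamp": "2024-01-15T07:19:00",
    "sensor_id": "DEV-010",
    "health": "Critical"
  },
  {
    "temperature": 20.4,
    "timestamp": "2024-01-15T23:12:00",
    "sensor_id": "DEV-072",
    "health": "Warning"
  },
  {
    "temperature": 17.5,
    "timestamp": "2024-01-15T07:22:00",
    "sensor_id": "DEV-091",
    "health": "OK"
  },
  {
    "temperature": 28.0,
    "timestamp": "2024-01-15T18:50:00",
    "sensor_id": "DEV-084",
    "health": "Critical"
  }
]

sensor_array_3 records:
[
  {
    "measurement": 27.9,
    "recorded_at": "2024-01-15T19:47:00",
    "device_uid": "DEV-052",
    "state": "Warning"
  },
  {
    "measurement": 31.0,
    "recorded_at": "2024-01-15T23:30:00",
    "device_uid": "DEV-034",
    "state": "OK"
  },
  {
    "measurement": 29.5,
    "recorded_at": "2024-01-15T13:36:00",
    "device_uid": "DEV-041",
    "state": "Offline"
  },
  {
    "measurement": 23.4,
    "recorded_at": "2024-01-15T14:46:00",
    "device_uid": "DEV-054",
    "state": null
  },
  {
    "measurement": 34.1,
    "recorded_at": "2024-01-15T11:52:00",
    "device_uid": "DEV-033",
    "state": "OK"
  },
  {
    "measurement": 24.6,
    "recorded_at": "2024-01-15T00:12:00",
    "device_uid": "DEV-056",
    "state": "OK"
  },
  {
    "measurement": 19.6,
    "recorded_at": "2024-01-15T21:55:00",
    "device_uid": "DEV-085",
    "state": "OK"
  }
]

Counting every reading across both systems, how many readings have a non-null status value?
10

Schema mapping: "health" (sensor_array_1) = "state" (sensor_array_3) = status

Non-null in sensor_array_1: 4
Non-null in sensor_array_3: 6

Total non-null: 4 + 6 = 10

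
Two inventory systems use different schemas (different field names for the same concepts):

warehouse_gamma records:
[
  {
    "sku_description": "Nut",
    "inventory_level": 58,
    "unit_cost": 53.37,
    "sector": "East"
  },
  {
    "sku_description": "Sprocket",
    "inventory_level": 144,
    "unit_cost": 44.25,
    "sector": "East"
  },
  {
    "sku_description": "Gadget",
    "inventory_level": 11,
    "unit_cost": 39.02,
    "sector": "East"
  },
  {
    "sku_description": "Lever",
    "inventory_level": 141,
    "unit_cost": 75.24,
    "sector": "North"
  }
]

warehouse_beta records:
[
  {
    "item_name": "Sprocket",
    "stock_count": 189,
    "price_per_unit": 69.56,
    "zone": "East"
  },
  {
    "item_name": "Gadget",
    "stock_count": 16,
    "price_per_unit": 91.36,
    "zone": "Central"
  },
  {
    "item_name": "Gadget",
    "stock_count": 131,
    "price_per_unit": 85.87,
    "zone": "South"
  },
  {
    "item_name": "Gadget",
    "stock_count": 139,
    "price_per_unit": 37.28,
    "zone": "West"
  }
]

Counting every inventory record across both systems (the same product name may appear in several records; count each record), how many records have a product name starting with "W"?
0

Schema mapping: "sku_description" (warehouse_gamma) = "item_name" (warehouse_beta) = product name

Records with product name starting with "W" in warehouse_gamma: 0
Records with product name starting with "W" in warehouse_beta: 0

Total: 0 + 0 = 0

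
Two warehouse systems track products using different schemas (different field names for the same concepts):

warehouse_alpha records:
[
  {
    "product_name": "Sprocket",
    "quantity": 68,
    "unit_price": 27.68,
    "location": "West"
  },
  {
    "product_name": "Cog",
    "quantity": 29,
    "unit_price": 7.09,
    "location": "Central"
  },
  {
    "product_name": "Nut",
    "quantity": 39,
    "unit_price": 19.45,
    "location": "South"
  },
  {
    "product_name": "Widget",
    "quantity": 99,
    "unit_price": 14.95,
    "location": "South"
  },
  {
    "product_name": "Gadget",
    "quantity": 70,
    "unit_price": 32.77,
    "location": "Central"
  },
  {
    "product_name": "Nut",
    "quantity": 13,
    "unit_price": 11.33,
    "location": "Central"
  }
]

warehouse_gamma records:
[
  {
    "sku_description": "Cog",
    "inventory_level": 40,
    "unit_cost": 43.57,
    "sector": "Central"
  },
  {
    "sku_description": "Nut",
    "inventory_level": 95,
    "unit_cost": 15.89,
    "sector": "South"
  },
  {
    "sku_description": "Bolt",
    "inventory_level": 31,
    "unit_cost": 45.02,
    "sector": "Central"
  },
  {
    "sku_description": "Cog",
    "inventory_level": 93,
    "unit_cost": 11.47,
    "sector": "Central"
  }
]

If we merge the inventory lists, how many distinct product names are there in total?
6

Schema mapping: "product_name" (warehouse_alpha) = "sku_description" (warehouse_gamma) = product name

Products in warehouse_alpha: ['Cog', 'Gadget', 'Nut', 'Sprocket', 'Widget']
Products in warehouse_gamma: ['Bolt', 'Cog', 'Nut']

Union (unique products): ['Bolt', 'Cog', 'Gadget', 'Nut', 'Sprocket', 'Widget']
Count: 6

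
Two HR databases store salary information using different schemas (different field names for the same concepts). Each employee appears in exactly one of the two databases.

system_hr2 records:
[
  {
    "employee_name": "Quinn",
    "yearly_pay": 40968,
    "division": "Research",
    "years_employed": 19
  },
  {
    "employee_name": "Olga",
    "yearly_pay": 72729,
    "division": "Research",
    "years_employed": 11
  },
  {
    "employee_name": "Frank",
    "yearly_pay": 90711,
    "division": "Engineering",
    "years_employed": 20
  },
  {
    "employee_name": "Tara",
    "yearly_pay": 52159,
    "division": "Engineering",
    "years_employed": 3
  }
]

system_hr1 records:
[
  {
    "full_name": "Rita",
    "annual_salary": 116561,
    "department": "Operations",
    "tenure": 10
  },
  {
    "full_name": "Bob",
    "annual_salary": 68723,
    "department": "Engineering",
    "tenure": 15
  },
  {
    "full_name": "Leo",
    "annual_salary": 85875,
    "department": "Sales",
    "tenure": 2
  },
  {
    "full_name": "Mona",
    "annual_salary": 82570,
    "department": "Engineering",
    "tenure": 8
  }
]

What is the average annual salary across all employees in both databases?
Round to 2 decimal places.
76287.00

Schema mapping: "yearly_pay" (system_hr2) = "annual_salary" (system_hr1) = annual salary

All salaries: [40968, 72729, 90711, 52159, 116561, 68723, 85875, 82570]
Sum: 610296
Count: 8
Average: 610296 / 8 = 76287.00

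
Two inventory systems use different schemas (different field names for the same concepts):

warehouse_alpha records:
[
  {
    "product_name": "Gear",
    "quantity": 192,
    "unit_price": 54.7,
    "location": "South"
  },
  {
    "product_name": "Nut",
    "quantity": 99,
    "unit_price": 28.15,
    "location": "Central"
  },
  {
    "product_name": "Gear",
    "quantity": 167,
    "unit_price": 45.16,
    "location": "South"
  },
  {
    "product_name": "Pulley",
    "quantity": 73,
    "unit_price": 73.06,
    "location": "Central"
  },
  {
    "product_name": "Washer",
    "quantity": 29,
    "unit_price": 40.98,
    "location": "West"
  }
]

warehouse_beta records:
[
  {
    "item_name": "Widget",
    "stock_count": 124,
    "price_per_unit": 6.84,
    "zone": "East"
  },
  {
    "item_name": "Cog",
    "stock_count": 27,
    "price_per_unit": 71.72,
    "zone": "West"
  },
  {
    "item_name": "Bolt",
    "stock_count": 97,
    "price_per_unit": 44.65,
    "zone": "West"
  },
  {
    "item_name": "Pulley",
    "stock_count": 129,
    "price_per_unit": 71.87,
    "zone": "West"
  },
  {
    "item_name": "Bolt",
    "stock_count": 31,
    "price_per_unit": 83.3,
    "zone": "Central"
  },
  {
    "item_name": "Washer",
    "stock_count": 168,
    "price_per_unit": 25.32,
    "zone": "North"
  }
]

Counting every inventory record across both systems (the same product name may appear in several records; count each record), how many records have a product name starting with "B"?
2

Schema mapping: "product_name" (warehouse_alpha) = "item_name" (warehouse_beta) = product name

Records with product name starting with "B" in warehouse_alpha: 0
Records with product name starting with "B" in warehouse_beta: 2

Total: 0 + 2 = 2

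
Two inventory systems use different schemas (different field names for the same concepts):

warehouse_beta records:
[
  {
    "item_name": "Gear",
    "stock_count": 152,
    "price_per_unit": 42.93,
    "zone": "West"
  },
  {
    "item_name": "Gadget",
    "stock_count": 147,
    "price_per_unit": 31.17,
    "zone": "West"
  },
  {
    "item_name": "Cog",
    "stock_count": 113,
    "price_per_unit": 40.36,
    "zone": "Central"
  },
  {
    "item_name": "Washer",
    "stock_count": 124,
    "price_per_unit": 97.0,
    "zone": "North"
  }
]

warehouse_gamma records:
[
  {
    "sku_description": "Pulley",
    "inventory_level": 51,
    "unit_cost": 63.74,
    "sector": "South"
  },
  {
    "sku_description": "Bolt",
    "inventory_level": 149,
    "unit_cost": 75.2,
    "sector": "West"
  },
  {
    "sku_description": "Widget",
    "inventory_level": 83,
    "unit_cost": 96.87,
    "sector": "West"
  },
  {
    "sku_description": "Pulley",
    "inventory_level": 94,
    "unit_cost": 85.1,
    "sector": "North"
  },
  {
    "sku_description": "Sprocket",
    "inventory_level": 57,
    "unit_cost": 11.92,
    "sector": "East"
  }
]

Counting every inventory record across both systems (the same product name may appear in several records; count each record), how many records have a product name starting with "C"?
1

Schema mapping: "item_name" (warehouse_beta) = "sku_description" (warehouse_gamma) = product name

Records with product name starting with "C" in warehouse_beta: 1
Records with product name starting with "C" in warehouse_gamma: 0

Total: 1 + 0 = 1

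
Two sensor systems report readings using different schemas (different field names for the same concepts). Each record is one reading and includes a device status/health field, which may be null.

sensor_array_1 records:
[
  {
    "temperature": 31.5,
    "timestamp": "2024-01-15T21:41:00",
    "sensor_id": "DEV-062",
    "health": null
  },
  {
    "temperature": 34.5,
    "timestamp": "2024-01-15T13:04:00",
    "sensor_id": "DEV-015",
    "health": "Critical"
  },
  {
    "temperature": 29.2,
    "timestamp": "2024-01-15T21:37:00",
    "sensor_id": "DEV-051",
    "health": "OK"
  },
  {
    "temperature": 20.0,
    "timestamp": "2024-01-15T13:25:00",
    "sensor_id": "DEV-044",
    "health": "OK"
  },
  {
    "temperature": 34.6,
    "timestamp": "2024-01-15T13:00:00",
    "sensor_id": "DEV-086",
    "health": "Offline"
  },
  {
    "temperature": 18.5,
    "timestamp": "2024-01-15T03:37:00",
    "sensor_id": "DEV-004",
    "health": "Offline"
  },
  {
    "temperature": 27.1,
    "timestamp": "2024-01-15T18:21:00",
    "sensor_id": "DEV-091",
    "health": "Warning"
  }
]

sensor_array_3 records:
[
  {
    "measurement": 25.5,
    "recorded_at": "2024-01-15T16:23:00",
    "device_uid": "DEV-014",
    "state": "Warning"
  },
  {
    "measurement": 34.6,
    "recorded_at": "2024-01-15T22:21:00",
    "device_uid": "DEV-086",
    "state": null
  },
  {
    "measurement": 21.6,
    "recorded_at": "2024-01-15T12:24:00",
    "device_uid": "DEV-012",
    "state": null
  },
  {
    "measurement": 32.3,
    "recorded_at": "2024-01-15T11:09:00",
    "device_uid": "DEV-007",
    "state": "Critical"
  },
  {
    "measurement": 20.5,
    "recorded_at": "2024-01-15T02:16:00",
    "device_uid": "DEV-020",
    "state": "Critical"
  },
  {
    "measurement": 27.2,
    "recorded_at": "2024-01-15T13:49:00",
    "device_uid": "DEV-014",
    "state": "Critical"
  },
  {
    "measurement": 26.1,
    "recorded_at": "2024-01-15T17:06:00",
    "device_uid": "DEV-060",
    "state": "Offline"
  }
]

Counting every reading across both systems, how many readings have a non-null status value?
11

Schema mapping: "health" (sensor_array_1) = "state" (sensor_array_3) = status

Non-null in sensor_array_1: 6
Non-null in sensor_array_3: 5

Total non-null: 6 + 5 = 11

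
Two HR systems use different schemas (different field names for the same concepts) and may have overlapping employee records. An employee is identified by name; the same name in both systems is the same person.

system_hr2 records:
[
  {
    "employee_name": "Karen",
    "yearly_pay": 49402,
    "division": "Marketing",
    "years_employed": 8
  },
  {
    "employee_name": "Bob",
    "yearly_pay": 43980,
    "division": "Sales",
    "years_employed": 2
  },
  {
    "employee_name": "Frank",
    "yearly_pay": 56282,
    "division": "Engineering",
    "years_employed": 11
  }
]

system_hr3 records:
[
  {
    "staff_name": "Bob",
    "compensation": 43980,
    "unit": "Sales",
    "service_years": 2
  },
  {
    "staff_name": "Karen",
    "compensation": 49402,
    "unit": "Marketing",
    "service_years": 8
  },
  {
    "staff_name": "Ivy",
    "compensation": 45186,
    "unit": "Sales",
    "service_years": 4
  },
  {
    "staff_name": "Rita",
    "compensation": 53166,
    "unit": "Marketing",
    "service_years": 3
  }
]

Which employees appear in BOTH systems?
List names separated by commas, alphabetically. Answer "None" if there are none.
Bob, Karen

Schema mapping: "employee_name" (system_hr2) = "staff_name" (system_hr3) = employee name

Names in system_hr2: ['Bob', 'Frank', 'Karen']
Names in system_hr3: ['Bob', 'Ivy', 'Karen', 'Rita']

Intersection: ['Bob', 'Karen']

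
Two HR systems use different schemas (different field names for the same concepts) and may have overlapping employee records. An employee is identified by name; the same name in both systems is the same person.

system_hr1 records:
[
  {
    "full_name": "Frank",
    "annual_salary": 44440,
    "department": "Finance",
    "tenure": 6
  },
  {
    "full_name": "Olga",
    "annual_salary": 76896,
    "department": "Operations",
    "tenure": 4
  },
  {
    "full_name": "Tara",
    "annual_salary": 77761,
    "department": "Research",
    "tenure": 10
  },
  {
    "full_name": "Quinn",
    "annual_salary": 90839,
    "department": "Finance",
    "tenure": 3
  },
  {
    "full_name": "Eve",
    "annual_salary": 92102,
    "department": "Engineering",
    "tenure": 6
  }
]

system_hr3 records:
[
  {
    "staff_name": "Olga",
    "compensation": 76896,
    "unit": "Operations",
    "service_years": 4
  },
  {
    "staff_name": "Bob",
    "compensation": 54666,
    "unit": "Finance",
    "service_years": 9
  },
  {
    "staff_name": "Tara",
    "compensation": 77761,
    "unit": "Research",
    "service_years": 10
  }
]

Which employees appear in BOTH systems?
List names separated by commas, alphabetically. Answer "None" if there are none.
Olga, Tara

Schema mapping: "full_name" (system_hr1) = "staff_name" (system_hr3) = employee name

Names in system_hr1: ['Eve', 'Frank', 'Olga', 'Quinn', 'Tara']
Names in system_hr3: ['Bob', 'Olga', 'Tara']

Intersection: ['Olga', 'Tara']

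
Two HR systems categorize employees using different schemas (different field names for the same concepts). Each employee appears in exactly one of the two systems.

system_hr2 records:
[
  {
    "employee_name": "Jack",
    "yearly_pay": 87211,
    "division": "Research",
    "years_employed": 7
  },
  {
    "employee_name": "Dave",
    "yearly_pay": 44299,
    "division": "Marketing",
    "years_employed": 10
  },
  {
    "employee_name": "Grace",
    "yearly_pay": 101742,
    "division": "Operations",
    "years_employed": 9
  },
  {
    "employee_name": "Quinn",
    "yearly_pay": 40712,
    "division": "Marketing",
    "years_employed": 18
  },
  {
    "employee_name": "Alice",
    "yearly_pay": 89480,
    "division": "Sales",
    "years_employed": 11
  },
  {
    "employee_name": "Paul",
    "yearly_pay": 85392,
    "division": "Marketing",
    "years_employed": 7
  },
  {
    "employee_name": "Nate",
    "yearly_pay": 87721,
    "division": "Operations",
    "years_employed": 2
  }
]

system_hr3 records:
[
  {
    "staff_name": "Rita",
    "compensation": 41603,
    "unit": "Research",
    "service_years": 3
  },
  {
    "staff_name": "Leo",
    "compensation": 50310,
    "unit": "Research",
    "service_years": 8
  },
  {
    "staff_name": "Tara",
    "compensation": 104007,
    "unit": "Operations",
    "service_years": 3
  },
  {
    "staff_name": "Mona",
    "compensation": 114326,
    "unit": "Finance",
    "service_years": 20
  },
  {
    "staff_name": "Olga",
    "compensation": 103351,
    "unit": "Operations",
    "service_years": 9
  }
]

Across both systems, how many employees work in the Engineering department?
0

Schema mapping: "division" (system_hr2) = "unit" (system_hr3) = department

Engineering employees in system_hr2: 0
Engineering employees in system_hr3: 0

Total in Engineering: 0 + 0 = 0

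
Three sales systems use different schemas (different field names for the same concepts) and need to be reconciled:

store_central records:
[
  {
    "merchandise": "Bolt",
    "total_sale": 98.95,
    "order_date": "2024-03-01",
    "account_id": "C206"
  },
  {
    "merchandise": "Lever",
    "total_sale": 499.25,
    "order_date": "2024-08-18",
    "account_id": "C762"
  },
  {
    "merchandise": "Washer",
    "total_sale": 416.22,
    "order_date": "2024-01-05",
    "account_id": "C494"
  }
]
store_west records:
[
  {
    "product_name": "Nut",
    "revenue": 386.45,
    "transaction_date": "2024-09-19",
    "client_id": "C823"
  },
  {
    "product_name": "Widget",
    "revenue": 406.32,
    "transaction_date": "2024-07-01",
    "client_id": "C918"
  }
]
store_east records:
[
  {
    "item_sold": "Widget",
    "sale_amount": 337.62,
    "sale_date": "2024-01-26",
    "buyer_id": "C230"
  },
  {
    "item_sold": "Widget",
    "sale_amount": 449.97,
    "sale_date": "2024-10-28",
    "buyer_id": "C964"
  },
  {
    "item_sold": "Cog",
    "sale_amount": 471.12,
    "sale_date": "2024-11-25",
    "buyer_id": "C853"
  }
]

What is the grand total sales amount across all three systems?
3065.9

Schema reconciliation - all amount fields map to sale amount:

store_central (total_sale): 1014.42
store_west (revenue): 792.77
store_east (sale_amount): 1258.71

Grand total: 3065.9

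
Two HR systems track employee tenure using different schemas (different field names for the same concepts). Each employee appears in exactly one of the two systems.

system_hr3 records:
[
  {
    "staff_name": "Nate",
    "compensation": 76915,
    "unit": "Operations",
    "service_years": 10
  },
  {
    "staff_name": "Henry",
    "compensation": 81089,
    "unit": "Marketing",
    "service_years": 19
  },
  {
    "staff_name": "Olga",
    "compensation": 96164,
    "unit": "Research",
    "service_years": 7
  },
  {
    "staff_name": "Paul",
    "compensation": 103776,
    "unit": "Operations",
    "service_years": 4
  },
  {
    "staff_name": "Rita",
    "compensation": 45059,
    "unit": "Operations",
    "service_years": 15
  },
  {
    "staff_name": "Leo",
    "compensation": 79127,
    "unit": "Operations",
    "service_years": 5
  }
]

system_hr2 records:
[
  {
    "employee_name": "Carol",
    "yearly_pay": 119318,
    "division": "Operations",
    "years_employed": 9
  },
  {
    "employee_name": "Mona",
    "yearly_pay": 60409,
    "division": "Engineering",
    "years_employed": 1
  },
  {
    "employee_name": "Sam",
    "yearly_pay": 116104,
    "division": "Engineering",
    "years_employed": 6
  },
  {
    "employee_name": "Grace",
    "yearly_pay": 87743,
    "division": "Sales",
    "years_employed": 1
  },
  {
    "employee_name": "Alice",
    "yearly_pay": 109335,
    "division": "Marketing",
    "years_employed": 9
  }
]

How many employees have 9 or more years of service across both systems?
5

Reconcile schemas: "service_years" (system_hr3) = "years_employed" (system_hr2) = years of service

From system_hr3: 3 employees with >= 9 years
From system_hr2: 2 employees with >= 9 years

Total: 3 + 2 = 5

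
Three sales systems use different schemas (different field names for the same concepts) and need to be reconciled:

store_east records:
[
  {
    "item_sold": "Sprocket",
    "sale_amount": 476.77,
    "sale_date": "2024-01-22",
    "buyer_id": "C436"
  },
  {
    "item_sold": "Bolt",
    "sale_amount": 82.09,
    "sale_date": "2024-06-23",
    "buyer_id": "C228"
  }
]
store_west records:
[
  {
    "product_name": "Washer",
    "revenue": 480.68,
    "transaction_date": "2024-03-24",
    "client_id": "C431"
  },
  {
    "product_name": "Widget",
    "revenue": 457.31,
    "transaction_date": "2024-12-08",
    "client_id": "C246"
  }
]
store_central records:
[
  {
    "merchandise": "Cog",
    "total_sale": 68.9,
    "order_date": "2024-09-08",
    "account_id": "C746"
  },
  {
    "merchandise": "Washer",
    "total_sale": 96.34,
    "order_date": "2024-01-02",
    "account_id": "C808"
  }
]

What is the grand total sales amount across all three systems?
1662.09

Schema reconciliation - all amount fields map to sale amount:

store_east (sale_amount): 558.86
store_west (revenue): 937.99
store_central (total_sale): 165.24

Grand total: 1662.09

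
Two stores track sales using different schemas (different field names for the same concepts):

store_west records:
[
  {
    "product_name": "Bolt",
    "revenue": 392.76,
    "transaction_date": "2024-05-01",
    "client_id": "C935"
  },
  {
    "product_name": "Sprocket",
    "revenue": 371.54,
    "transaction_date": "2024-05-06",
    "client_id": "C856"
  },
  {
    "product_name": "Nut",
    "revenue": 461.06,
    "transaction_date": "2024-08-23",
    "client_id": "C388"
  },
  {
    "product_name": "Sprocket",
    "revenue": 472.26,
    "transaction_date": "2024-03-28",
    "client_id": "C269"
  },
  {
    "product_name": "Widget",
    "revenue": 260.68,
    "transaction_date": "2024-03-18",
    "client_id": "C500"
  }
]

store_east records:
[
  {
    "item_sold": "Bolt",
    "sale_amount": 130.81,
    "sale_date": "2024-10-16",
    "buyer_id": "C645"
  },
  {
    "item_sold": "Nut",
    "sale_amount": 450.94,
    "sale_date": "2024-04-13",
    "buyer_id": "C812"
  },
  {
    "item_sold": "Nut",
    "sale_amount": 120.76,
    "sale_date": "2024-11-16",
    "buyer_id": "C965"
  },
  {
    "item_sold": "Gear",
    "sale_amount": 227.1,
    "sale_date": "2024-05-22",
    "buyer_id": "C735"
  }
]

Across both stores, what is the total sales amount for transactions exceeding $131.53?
2636.34

Schema mapping: "revenue" (store_west) = "sale_amount" (store_east) = sale amount

Sum of sales > $131.53 in store_west: 1958.3
Sum of sales > $131.53 in store_east: 678.04

Total: 1958.3 + 678.04 = 2636.34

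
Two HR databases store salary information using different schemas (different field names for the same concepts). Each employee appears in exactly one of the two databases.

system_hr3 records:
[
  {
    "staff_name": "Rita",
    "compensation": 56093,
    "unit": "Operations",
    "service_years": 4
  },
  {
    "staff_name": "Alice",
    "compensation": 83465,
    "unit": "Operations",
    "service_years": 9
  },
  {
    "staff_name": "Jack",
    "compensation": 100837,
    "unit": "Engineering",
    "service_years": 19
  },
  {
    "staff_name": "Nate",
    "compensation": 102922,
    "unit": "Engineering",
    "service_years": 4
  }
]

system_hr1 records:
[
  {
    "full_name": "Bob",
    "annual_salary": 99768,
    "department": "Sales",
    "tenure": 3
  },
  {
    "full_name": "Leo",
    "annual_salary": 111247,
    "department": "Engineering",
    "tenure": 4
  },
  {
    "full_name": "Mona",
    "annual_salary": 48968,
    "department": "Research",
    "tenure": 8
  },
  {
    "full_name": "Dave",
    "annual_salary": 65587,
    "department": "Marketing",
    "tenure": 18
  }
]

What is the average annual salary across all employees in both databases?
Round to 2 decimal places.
83610.88

Schema mapping: "compensation" (system_hr3) = "annual_salary" (system_hr1) = annual salary

All salaries: [56093, 83465, 100837, 102922, 99768, 111247, 48968, 65587]
Sum: 668887
Count: 8
Average: 668887 / 8 = 83610.88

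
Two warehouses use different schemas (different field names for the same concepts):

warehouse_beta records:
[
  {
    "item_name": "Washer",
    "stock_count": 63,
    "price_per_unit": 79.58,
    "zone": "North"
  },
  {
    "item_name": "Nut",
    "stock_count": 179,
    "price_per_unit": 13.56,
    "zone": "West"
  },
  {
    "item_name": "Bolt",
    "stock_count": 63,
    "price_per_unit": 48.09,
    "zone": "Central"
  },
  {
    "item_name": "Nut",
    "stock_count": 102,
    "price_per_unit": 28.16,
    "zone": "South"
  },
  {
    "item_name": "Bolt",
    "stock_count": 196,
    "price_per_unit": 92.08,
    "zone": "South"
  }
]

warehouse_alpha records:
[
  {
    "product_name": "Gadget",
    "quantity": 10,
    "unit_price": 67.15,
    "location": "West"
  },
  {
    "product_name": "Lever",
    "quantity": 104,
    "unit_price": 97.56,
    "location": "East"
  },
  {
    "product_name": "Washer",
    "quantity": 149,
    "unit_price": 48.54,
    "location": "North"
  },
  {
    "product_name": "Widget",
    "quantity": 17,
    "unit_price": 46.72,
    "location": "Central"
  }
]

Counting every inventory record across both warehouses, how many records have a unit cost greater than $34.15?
7

Schema mapping: "price_per_unit" (warehouse_beta) = "unit_price" (warehouse_alpha) = unit cost

Records > $34.15 in warehouse_beta: 3
Records > $34.15 in warehouse_alpha: 4

Total count: 3 + 4 = 7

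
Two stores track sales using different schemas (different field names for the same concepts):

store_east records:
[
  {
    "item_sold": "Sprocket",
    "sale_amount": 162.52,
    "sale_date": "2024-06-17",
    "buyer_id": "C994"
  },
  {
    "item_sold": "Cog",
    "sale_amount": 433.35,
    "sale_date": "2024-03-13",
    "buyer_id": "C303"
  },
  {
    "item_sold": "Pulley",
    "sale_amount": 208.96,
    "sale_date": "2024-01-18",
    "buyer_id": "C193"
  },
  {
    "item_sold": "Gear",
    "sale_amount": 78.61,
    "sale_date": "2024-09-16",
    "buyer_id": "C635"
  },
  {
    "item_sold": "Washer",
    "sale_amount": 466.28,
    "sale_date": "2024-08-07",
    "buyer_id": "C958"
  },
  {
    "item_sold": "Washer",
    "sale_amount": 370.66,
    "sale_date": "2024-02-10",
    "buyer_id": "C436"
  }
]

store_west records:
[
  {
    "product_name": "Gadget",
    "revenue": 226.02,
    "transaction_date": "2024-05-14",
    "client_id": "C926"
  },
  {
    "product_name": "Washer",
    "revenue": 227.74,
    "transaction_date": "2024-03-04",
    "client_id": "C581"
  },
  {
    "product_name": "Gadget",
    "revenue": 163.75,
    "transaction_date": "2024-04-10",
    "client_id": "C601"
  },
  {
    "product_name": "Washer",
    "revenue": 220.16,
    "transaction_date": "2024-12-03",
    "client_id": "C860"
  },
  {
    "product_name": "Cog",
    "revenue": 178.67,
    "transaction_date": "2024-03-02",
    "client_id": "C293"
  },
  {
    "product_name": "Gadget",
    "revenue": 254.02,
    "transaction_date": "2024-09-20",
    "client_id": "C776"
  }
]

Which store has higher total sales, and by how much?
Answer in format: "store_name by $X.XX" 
store_east by $450.02

Schema mapping: "sale_amount" (store_east) = "revenue" (store_west) = sale amount

Total for store_east: 1720.38
Total for store_west: 1270.36

Difference: |1720.38 - 1270.36| = 450.02
store_east has higher sales by $450.02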